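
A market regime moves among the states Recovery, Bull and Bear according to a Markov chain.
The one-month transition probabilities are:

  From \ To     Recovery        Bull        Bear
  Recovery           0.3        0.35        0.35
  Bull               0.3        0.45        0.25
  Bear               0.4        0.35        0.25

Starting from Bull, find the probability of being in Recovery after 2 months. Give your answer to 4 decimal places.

0.3250

Sum over the intermediate state after 1 month:
P = P(Bull→Recovery)·P(Recovery→Recovery) + P(Bull→Bull)·P(Bull→Recovery) + P(Bull→Bear)·P(Bear→Recovery)
  = 0.3×0.3 + 0.45×0.3 + 0.25×0.4
  = 0.0900 + 0.1350 + 0.1000 = 0.3250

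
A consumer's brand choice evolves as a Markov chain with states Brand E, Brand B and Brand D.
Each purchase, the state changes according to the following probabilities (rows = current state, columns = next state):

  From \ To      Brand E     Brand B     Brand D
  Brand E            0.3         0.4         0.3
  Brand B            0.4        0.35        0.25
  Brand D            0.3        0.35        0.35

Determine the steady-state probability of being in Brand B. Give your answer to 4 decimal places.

0.3668

Let the stationary distribution be π with π = πP and π_1 + π_2 + π_3 = 1.
π_1 = 0.3·π_1 + 0.4·π_2 + 0.3·π_3
π_2 = 0.4·π_1 + 0.35·π_2 + 0.35·π_3
Solving with the normalization constraint gives π = (0.3367, 0.3668, 0.2965).
So the stationary probability of Brand B is 0.3668.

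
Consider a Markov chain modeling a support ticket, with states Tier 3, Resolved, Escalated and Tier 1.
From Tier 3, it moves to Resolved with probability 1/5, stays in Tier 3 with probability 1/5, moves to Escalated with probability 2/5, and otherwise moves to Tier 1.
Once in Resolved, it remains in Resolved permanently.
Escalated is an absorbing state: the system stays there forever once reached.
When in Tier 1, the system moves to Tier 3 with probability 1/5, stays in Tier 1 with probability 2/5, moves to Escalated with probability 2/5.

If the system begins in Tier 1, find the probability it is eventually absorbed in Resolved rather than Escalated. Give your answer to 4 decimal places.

Let h(s) be the probability of absorption at Resolved starting from transient state s. Then h(Resolved) = 1 and h(Escalated) = 0. By first-step analysis:
h(Tier 3) = 0.2·h(Tier 3) + 0.2·1 + 0.4·0 + 0.2·h(Tier 1)
h(Tier 1) = 0.2·h(Tier 3) + 0.4·0 + 0.4·h(Tier 1)
Solving: h(Tier 3) = 0.2727, h(Tier 1) = 0.0909.
Starting from Tier 1, the probability is 0.0909.

0.0909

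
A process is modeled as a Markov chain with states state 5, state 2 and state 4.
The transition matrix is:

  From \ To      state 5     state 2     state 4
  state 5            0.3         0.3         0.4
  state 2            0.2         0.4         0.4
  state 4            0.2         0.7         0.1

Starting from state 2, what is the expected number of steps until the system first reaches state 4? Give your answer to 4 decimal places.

2.5000

Let t(s) be the expected number of steps to first reach state 4 from state s, with t(state 4) = 0. Conditioning on the first step:
t(state 5) = 1 + 0.3·t(state 5) + 0.3·t(state 2)
t(state 2) = 1 + 0.2·t(state 5) + 0.4·t(state 2)
Solving: t(state 5) = 2.5000, t(state 2) = 2.5000.
Expected steps from state 2 to state 4: 2.5000.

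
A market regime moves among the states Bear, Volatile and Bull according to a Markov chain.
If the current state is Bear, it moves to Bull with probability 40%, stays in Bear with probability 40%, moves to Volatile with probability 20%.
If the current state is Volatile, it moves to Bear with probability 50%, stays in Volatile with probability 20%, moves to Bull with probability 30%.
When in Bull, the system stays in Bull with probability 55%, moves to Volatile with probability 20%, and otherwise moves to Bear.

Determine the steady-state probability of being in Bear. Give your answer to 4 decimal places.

0.3529

Let the stationary distribution be π with π = πP and π_1 + π_2 + π_3 = 1.
π_1 = 0.4·π_1 + 0.5·π_2 + 0.25·π_3
π_2 = 0.2·π_1 + 0.2·π_2 + 0.2·π_3
Solving with the normalization constraint gives π = (0.3529, 0.2000, 0.4471).
So the stationary probability of Bear is 0.3529.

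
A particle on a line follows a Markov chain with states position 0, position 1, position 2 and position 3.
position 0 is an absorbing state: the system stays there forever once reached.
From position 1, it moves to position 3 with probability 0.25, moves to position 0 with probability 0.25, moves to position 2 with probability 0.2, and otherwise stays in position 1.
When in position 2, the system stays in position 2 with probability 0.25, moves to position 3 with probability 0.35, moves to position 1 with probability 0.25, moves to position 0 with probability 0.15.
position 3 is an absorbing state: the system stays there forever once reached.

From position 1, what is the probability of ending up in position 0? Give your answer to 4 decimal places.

Let h(s) be the probability of absorption at position 0 starting from transient state s. Then h(position 0) = 1 and h(position 3) = 0. By first-step analysis:
h(position 1) = 0.25·1 + 0.3·h(position 1) + 0.2·h(position 2) + 0.25·0
h(position 2) = 0.15·1 + 0.25·h(position 1) + 0.25·h(position 2) + 0.35·0
Solving: h(position 1) = 0.4579, h(position 2) = 0.3526.
Starting from position 1, the probability is 0.4579.

0.4579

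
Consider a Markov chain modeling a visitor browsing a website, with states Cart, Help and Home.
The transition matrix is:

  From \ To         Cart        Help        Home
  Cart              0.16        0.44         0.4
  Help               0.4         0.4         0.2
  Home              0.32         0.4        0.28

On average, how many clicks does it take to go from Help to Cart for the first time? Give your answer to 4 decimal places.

Let t(s) be the expected number of clicks to first reach Cart from state s, with t(Cart) = 0. Conditioning on the first click:
t(Help) = 1 + 0.4·t(Help) + 0.2·t(Home)
t(Home) = 1 + 0.4·t(Help) + 0.28·t(Home)
Solving: t(Help) = 2.6136, t(Home) = 2.8409.
Expected clicks from Help to Cart: 2.6136.

2.6136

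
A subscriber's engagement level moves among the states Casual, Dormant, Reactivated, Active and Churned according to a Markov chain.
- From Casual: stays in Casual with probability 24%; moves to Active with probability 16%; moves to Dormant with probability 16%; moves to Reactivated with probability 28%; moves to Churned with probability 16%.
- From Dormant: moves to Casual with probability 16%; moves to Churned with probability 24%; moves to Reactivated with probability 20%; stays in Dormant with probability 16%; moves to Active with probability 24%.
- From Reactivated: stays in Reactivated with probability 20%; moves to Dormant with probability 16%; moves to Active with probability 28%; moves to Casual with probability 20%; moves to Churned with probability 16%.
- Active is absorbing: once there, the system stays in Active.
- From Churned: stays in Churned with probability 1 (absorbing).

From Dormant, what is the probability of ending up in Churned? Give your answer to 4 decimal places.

Let h(s) be the probability of absorption at Churned starting from transient state s. Then h(Churned) = 1 and h(Active) = 0. By first-step analysis:
h(Casual) = 0.24·h(Casual) + 0.16·h(Dormant) + 0.28·h(Reactivated) + 0.16·0 + 0.16·1
h(Dormant) = 0.16·h(Casual) + 0.16·h(Dormant) + 0.2·h(Reactivated) + 0.24·0 + 0.24·1
h(Reactivated) = 0.2·h(Casual) + 0.16·h(Dormant) + 0.2·h(Reactivated) + 0.28·0 + 0.16·1
Solving: h(Casual) = 0.4604, h(Dormant) = 0.4709, h(Reactivated) = 0.4093.
Starting from Dormant, the probability is 0.4709.

0.4709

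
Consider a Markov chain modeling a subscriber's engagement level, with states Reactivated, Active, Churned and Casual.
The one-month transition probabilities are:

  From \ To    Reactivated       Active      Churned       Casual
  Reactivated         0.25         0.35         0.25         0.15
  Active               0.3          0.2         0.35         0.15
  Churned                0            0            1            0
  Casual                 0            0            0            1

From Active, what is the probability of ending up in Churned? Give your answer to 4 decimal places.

Let h(s) be the probability of absorption at Churned starting from transient state s. Then h(Churned) = 1 and h(Casual) = 0. By first-step analysis:
h(Reactivated) = 0.25·h(Reactivated) + 0.35·h(Active) + 0.25·1 + 0.15·0
h(Active) = 0.3·h(Reactivated) + 0.2·h(Active) + 0.35·1 + 0.15·0
Solving: h(Reactivated) = 0.6515, h(Active) = 0.6818.
Starting from Active, the probability is 0.6818.

0.6818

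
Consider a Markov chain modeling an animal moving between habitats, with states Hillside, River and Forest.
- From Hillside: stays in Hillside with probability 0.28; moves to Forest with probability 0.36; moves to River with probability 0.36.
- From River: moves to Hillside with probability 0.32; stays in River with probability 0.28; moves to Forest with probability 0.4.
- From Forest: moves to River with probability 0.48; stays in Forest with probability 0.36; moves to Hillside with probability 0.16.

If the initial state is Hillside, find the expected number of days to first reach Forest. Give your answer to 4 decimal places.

Let t(s) be the expected number of days to first reach Forest from state s, with t(Forest) = 0. Conditioning on the first day:
t(Hillside) = 1 + 0.28·t(Hillside) + 0.36·t(River)
t(River) = 1 + 0.32·t(Hillside) + 0.28·t(River)
Solving: t(Hillside) = 2.6786, t(River) = 2.5794.
Expected days from Hillside to Forest: 2.6786.

2.6786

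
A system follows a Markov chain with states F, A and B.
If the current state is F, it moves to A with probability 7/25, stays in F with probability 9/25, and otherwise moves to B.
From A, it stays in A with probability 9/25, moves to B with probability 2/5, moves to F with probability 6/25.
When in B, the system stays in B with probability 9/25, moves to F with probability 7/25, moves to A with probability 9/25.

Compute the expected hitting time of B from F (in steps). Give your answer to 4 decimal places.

2.6869

Let t(s) be the expected number of steps to first reach B from state s, with t(B) = 0. Conditioning on the first step:
t(F) = 1 + 0.36·t(F) + 0.28·t(A)
t(A) = 1 + 0.24·t(F) + 0.36·t(A)
Solving: t(F) = 2.6869, t(A) = 2.5701.
Expected steps from F to B: 2.6869.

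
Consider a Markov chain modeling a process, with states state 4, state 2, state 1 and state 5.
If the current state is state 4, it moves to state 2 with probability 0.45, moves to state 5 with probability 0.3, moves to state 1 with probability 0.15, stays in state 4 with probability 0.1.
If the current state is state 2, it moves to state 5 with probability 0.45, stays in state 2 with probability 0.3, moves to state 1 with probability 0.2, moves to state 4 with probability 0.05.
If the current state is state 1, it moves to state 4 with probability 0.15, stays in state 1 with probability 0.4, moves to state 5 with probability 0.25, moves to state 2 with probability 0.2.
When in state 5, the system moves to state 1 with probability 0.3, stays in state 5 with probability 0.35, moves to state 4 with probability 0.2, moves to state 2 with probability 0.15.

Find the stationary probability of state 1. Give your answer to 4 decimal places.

0.2839

Let the stationary distribution be π with π = πP and π_1 + π_2 + π_3 + π_4 = 1.
π_1 = 0.1·π_1 + 0.05·π_2 + 0.15·π_3 + 0.2·π_4
π_2 = 0.45·π_1 + 0.3·π_2 + 0.2·π_3 + 0.15·π_4
π_3 = 0.15·π_1 + 0.2·π_2 + 0.4·π_3 + 0.3·π_4
Solving with the normalization constraint gives π = (0.1360, 0.2412, 0.2839, 0.3389).
So the stationary probability of state 1 is 0.2839.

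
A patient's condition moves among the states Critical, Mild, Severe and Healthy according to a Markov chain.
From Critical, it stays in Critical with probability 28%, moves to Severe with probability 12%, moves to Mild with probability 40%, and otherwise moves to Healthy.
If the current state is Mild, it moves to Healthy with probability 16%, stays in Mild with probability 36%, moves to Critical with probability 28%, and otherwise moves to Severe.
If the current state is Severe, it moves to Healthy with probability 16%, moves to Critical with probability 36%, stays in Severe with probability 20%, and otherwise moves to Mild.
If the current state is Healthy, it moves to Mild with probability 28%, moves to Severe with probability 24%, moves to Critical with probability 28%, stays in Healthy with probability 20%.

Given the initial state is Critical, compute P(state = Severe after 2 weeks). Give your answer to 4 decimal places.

0.1856

Propagate the distribution vector 2 weeks from Critical.
After 0 weeks: (1.0000, 0.0000, 0.0000, 0.0000)
After 1 week: (0.2800, 0.4000, 0.1200, 0.2000)
After 2 weeks: (0.2896, 0.3456, 0.1856, 0.1792)
P(in Severe after 2 weeks) = 0.1856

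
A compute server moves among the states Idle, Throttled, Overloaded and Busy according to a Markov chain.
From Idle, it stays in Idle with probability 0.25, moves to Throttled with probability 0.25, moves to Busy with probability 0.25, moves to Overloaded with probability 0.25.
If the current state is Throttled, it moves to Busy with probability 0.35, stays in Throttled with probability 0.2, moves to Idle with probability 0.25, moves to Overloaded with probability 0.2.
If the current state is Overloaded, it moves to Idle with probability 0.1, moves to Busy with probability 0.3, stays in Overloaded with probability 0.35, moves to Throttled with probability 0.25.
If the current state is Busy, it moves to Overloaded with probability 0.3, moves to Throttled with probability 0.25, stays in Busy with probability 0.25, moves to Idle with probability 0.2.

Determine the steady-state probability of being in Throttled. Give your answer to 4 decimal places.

Let the stationary distribution be π with π = πP and π_1 + π_2 + π_3 + π_4 = 1.
π_1 = 0.25·π_1 + 0.25·π_2 + 0.1·π_3 + 0.2·π_4
π_2 = 0.25·π_1 + 0.2·π_2 + 0.25·π_3 + 0.25·π_4
π_3 = 0.25·π_1 + 0.2·π_2 + 0.35·π_3 + 0.3·π_4
Solving with the normalization constraint gives π = (0.1935, 0.2381, 0.2805, 0.2878).
So the stationary probability of Throttled is 0.2381.

0.2381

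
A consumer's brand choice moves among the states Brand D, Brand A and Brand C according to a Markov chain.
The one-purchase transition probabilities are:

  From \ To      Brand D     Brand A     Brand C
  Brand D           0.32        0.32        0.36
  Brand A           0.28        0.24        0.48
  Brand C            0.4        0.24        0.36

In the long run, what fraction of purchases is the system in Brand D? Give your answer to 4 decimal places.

Let the stationary distribution be π with π = πP and π_1 + π_2 + π_3 = 1.
π_1 = 0.32·π_1 + 0.28·π_2 + 0.4·π_3
π_2 = 0.32·π_1 + 0.24·π_2 + 0.24·π_3
Solving with the normalization constraint gives π = (0.3407, 0.2673, 0.3921).
So the stationary probability of Brand D is 0.3407.

0.3407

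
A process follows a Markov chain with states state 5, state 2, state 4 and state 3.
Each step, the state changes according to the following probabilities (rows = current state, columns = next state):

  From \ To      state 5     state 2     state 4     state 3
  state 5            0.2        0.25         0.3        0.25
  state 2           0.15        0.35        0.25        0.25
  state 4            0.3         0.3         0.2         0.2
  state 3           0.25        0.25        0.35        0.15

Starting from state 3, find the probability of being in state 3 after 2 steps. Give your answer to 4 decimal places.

0.2175

Propagate the distribution vector 2 steps from state 3.
After 0 steps: (0.0000, 0.0000, 0.0000, 1.0000)
After 1 step: (0.2500, 0.2500, 0.3500, 0.1500)
After 2 steps: (0.2300, 0.2925, 0.2600, 0.2175)
P(in state 3 after 2 steps) = 0.2175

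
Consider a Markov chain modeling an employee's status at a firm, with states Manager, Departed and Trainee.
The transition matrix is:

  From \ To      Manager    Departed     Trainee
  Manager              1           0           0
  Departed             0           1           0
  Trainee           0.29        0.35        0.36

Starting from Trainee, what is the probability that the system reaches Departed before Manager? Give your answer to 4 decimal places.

Let h(s) be the probability of absorption at Departed starting from transient state s. Then h(Departed) = 1 and h(Manager) = 0. By first-step analysis:
h(Trainee) = 0.29·0 + 0.35·1 + 0.36·h(Trainee)
Solving: h(Trainee) = 0.5469.
Starting from Trainee, the probability is 0.5469.

0.5469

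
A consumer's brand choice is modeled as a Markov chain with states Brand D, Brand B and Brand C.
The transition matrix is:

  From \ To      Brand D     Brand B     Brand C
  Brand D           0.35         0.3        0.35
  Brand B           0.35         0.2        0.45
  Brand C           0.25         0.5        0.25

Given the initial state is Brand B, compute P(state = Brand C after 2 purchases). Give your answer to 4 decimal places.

Sum over the intermediate state after 1 purchase:
P = P(Brand B→Brand D)·P(Brand D→Brand C) + P(Brand B→Brand B)·P(Brand B→Brand C) + P(Brand B→Brand C)·P(Brand C→Brand C)
  = 0.35×0.35 + 0.2×0.45 + 0.45×0.25
  = 0.1225 + 0.0900 + 0.1125 = 0.3250

0.3250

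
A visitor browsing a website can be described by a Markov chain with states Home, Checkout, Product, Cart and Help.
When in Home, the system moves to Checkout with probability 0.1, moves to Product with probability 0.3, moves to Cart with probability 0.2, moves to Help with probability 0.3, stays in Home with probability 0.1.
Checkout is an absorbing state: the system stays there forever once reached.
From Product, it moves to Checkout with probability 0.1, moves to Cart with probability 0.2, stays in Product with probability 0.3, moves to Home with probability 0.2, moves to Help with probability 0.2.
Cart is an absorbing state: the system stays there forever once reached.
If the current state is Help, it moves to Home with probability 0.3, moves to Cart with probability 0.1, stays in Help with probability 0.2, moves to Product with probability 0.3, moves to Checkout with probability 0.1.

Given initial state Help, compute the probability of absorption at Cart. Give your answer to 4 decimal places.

0.6040

Let h(s) be the probability of absorption at Cart starting from transient state s. Then h(Cart) = 1 and h(Checkout) = 0. By first-step analysis:
h(Home) = 0.1·h(Home) + 0.1·0 + 0.3·h(Product) + 0.2·1 + 0.3·h(Help)
h(Product) = 0.2·h(Home) + 0.1·0 + 0.3·h(Product) + 0.2·1 + 0.2·h(Help)
h(Help) = 0.3·h(Home) + 0.1·0 + 0.3·h(Product) + 0.1·1 + 0.2·h(Help)
Solving: h(Home) = 0.6370, h(Product) = 0.6403, h(Help) = 0.6040.
Starting from Help, the probability is 0.6040.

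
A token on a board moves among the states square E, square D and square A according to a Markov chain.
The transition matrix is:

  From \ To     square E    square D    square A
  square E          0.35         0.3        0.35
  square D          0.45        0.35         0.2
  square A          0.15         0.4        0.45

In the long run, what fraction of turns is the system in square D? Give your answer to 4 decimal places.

0.3506

Let the stationary distribution be π with π = πP and π_1 + π_2 + π_3 = 1.
π_1 = 0.35·π_1 + 0.45·π_2 + 0.15·π_3
π_2 = 0.3·π_1 + 0.35·π_2 + 0.4·π_3
Solving with the normalization constraint gives π = (0.3190, 0.3506, 0.3305).
So the stationary probability of square D is 0.3506.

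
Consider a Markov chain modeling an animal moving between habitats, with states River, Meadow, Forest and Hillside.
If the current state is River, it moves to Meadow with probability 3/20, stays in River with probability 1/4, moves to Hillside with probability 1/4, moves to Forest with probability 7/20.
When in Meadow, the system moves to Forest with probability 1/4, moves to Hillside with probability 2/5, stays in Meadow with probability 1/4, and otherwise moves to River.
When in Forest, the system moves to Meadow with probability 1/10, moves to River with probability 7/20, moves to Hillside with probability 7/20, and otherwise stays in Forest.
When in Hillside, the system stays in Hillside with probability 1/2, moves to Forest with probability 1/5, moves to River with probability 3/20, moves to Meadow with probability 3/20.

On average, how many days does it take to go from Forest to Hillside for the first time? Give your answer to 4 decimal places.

3.0491

Let t(s) be the expected number of days to first reach Hillside from state s, with t(Hillside) = 0. Conditioning on the first day:
t(River) = 1 + 0.25·t(River) + 0.15·t(Meadow) + 0.35·t(Forest)
t(Meadow) = 1 + 0.1·t(River) + 0.25·t(Meadow) + 0.25·t(Forest)
t(Forest) = 1 + 0.35·t(River) + 0.1·t(Meadow) + 0.2·t(Forest)
Solving: t(River) = 3.3146, t(Meadow) = 2.7916, t(Forest) = 3.0491.
Expected days from Forest to Hillside: 3.0491.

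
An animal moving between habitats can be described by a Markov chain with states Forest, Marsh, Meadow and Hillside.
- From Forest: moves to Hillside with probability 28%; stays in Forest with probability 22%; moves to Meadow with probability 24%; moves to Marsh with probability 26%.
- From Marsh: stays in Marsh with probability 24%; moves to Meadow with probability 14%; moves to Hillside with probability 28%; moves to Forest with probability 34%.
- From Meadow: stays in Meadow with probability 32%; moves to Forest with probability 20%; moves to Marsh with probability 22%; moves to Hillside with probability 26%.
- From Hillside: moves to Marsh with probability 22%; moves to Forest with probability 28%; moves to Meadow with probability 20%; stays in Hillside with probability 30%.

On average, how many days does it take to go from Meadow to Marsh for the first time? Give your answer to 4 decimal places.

Let t(s) be the expected number of days to first reach Marsh from state s, with t(Marsh) = 0. Conditioning on the first day:
t(Forest) = 1 + 0.22·t(Forest) + 0.24·t(Meadow) + 0.28·t(Hillside)
t(Meadow) = 1 + 0.2·t(Forest) + 0.32·t(Meadow) + 0.26·t(Hillside)
t(Hillside) = 1 + 0.28·t(Forest) + 0.2·t(Meadow) + 0.3·t(Hillside)
Solving: t(Forest) = 4.1871, t(Meadow) = 4.3656, t(Hillside) = 4.3507.
Expected days from Meadow to Marsh: 4.3656.

4.3656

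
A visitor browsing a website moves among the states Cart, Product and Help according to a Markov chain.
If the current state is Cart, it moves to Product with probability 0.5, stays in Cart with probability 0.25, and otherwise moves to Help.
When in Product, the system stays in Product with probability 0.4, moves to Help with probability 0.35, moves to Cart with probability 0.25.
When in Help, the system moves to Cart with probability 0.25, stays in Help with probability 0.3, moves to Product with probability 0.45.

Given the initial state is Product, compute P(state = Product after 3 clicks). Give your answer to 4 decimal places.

0.4404

Propagate the distribution vector 3 clicks from Product.
After 0 clicks: (0.0000, 1.0000, 0.0000)
After 1 click: (0.2500, 0.4000, 0.3500)
After 2 clicks: (0.2500, 0.4425, 0.3075)
After 3 clicks: (0.2500, 0.4404, 0.3096)
P(in Product after 3 clicks) = 0.4404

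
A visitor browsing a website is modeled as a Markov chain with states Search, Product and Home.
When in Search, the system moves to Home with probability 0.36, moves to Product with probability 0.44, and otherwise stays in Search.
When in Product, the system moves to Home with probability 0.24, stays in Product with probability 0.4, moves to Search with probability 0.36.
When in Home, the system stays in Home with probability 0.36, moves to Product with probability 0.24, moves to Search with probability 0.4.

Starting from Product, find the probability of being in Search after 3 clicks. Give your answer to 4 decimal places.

0.3226

Propagate the distribution vector 3 clicks from Product.
After 0 clicks: (0.0000, 1.0000, 0.0000)
After 1 click: (0.3600, 0.4000, 0.2400)
After 2 clicks: (0.3120, 0.3760, 0.3120)
After 3 clicks: (0.3226, 0.3626, 0.3149)
P(in Search after 3 clicks) = 0.3226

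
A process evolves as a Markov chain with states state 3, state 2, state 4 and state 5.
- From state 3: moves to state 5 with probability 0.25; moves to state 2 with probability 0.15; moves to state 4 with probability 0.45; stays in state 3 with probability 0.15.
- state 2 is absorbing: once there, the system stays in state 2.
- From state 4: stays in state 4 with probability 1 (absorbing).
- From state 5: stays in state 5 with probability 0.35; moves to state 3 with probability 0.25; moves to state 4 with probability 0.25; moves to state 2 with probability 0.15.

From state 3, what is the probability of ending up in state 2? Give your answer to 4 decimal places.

0.2755

Let h(s) be the probability of absorption at state 2 starting from transient state s. Then h(state 2) = 1 and h(state 4) = 0. By first-step analysis:
h(state 3) = 0.15·h(state 3) + 0.15·1 + 0.45·0 + 0.25·h(state 5)
h(state 5) = 0.25·h(state 3) + 0.15·1 + 0.25·0 + 0.35·h(state 5)
Solving: h(state 3) = 0.2755, h(state 5) = 0.3367.
Starting from state 3, the probability is 0.2755.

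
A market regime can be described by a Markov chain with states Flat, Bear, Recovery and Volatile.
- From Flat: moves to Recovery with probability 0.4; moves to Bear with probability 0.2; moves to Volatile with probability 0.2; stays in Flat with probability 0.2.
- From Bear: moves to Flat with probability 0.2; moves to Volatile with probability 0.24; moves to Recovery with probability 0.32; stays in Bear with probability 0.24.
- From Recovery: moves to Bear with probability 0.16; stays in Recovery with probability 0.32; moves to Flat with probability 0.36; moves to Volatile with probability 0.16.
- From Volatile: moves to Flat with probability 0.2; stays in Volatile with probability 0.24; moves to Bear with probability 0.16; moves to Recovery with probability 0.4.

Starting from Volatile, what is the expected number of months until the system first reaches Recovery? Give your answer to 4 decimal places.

2.5948

Let t(s) be the expected number of months to first reach Recovery from state s, with t(Recovery) = 0. Conditioning on the first month:
t(Flat) = 1 + 0.2·t(Flat) + 0.2·t(Bear) + 0.2·t(Volatile)
t(Bear) = 1 + 0.2·t(Flat) + 0.24·t(Bear) + 0.24·t(Volatile)
t(Volatile) = 1 + 0.2·t(Flat) + 0.16·t(Bear) + 0.24·t(Volatile)
Solving: t(Flat) = 2.6038, t(Bear) = 2.8204, t(Volatile) = 2.5948.
Expected months from Volatile to Recovery: 2.5948.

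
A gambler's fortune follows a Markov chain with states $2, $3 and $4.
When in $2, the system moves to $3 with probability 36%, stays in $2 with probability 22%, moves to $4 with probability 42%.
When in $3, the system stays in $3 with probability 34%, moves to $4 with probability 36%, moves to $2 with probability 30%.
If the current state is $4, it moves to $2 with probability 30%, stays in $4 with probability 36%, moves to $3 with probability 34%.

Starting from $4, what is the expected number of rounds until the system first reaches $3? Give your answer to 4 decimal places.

Let t(s) be the expected number of rounds to first reach $3 from state s, with t($3) = 0. Conditioning on the first round:
t($2) = 1 + 0.22·t($2) + 0.42·t($4)
t($4) = 1 + 0.3·t($2) + 0.36·t($4)
Solving: t($2) = 2.8403, t($4) = 2.8939.
Expected rounds from $4 to $3: 2.8939.

2.8939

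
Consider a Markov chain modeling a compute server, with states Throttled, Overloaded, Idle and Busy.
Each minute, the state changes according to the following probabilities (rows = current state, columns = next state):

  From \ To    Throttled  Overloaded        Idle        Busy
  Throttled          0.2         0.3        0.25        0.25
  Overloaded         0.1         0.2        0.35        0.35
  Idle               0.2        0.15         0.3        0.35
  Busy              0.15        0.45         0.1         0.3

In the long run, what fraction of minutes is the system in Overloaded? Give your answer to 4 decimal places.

0.2831

Let the stationary distribution be π with π = πP and π_1 + π_2 + π_3 + π_4 = 1.
π_1 = 0.2·π_1 + 0.1·π_2 + 0.2·π_3 + 0.15·π_4
π_2 = 0.3·π_1 + 0.2·π_2 + 0.15·π_3 + 0.45·π_4
π_3 = 0.25·π_1 + 0.35·π_2 + 0.3·π_3 + 0.1·π_4
Solving with the normalization constraint gives π = (0.1558, 0.2831, 0.2427, 0.3185).
So the stationary probability of Overloaded is 0.2831.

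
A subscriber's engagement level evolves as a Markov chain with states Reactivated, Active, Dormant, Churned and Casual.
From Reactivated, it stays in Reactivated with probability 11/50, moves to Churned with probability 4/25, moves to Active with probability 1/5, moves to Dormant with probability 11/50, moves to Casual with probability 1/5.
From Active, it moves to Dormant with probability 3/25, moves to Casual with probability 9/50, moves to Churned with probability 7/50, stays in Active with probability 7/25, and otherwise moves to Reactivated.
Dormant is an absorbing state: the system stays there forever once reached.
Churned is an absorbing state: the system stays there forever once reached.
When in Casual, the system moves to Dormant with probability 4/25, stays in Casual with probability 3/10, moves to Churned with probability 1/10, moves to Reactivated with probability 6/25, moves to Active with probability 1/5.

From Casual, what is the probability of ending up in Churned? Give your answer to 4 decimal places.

Let h(s) be the probability of absorption at Churned starting from transient state s. Then h(Churned) = 1 and h(Dormant) = 0. By first-step analysis:
h(Reactivated) = 0.22·h(Reactivated) + 0.2·h(Active) + 0.22·0 + 0.16·1 + 0.2·h(Casual)
h(Active) = 0.28·h(Reactivated) + 0.28·h(Active) + 0.12·0 + 0.14·1 + 0.18·h(Casual)
h(Casual) = 0.24·h(Reactivated) + 0.2·h(Active) + 0.16·0 + 0.1·1 + 0.3·h(Casual)
Solving: h(Reactivated) = 0.4350, h(Active) = 0.4702, h(Casual) = 0.4263.
Starting from Casual, the probability is 0.4263.

0.4263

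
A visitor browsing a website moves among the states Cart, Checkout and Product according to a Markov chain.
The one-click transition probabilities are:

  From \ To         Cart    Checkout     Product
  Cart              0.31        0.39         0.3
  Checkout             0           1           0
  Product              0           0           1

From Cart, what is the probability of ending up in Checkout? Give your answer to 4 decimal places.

0.5652

Let h(s) be the probability of absorption at Checkout starting from transient state s. Then h(Checkout) = 1 and h(Product) = 0. By first-step analysis:
h(Cart) = 0.31·h(Cart) + 0.39·1 + 0.3·0
Solving: h(Cart) = 0.5652.
Starting from Cart, the probability is 0.5652.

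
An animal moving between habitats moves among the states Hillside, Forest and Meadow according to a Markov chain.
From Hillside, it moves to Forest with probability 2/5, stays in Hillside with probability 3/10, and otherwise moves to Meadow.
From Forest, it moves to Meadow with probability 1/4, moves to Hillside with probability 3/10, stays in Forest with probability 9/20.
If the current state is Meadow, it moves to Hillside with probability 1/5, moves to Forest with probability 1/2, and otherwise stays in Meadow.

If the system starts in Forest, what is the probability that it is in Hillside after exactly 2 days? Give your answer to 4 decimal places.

0.2750

Sum over the intermediate state after 1 day:
P = P(Forest→Hillside)·P(Hillside→Hillside) + P(Forest→Forest)·P(Forest→Hillside) + P(Forest→Meadow)·P(Meadow→Hillside)
  = 0.3×0.3 + 0.45×0.3 + 0.25×0.2
  = 0.0900 + 0.1350 + 0.0500 = 0.2750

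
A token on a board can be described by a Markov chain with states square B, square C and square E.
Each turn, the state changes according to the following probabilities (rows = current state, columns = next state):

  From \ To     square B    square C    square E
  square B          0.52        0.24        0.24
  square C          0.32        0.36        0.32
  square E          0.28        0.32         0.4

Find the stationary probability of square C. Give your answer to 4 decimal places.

0.3013

Let the stationary distribution be π with π = πP and π_1 + π_2 + π_3 = 1.
π_1 = 0.52·π_1 + 0.32·π_2 + 0.28·π_3
π_2 = 0.24·π_1 + 0.36·π_2 + 0.32·π_3
Solving with the normalization constraint gives π = (0.3843, 0.3013, 0.3144).
So the stationary probability of square C is 0.3013.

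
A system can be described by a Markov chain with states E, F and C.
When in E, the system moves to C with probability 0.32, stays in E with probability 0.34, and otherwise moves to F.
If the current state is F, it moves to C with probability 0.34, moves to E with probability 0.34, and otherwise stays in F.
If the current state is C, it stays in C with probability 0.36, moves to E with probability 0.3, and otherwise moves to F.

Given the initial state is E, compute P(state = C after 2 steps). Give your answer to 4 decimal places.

Sum over the intermediate state after 1 step:
P = P(E→E)·P(E→C) + P(E→F)·P(F→C) + P(E→C)·P(C→C)
  = 0.34×0.32 + 0.34×0.34 + 0.32×0.36
  = 0.1088 + 0.1156 + 0.1152 = 0.3396

0.3396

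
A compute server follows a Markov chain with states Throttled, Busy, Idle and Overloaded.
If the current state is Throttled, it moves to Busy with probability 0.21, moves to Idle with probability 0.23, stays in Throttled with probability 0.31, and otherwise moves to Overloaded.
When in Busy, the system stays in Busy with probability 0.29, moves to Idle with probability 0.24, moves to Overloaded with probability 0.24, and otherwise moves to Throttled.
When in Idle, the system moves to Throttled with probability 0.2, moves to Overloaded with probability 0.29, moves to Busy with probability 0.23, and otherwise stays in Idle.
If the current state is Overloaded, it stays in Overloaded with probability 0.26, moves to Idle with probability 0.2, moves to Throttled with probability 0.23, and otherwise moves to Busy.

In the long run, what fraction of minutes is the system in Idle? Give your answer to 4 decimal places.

0.2367

Let the stationary distribution be π with π = πP and π_1 + π_2 + π_3 + π_4 = 1.
π_1 = 0.31·π_1 + 0.23·π_2 + 0.2·π_3 + 0.23·π_4
π_2 = 0.21·π_1 + 0.29·π_2 + 0.23·π_3 + 0.31·π_4
π_3 = 0.23·π_1 + 0.24·π_2 + 0.28·π_3 + 0.2·π_4
Solving with the normalization constraint gives π = (0.2423, 0.2616, 0.2367, 0.2594).
So the stationary probability of Idle is 0.2367.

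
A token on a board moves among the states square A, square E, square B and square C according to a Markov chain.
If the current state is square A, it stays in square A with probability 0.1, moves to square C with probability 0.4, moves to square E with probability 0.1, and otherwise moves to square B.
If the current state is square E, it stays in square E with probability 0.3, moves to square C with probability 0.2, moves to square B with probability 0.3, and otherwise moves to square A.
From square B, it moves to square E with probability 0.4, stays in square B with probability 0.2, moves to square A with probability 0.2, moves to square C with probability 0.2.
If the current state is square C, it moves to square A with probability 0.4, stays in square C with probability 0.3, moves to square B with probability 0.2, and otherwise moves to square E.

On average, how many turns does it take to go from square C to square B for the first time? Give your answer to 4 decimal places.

3.7011

Let t(s) be the expected number of turns to first reach square B from state s, with t(square B) = 0. Conditioning on the first turn:
t(square A) = 1 + 0.1·t(square A) + 0.1·t(square E) + 0.4·t(square C)
t(square E) = 1 + 0.2·t(square A) + 0.3·t(square E) + 0.2·t(square C)
t(square C) = 1 + 0.4·t(square A) + 0.1·t(square E) + 0.3·t(square C)
Solving: t(square A) = 3.1317, t(square E) = 3.3808, t(square C) = 3.7011.
Expected turns from square C to square B: 3.7011.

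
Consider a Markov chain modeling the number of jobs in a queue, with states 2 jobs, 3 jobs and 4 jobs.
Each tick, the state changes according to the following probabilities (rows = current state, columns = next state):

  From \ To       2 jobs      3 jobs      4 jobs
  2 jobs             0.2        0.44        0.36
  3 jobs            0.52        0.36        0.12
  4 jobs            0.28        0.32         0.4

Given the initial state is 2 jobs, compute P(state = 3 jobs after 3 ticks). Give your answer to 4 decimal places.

Propagate the distribution vector 3 ticks from 2 jobs.
After 0 ticks: (1.0000, 0.0000, 0.0000)
After 1 tick: (0.2000, 0.4400, 0.3600)
After 2 ticks: (0.3696, 0.3616, 0.2688)
After 3 ticks: (0.3372, 0.3788, 0.2840)
P(in 3 jobs after 3 ticks) = 0.3788

0.3788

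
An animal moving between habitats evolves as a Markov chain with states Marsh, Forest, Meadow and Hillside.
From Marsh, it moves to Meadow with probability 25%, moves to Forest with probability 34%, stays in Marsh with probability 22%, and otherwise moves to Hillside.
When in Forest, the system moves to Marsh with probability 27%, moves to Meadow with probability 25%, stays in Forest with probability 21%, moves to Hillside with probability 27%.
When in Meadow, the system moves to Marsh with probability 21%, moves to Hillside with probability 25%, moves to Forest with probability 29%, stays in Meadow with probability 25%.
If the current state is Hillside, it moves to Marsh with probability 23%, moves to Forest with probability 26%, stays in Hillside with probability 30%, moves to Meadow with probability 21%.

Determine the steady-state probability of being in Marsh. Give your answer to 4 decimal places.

0.2338

Let the stationary distribution be π with π = πP and π_1 + π_2 + π_3 + π_4 = 1.
π_1 = 0.22·π_1 + 0.27·π_2 + 0.21·π_3 + 0.23·π_4
π_2 = 0.34·π_1 + 0.21·π_2 + 0.29·π_3 + 0.26·π_4
π_3 = 0.25·π_1 + 0.25·π_2 + 0.25·π_3 + 0.21·π_4
Solving with the normalization constraint gives π = (0.2338, 0.2723, 0.2398, 0.2541).
So the stationary probability of Marsh is 0.2338.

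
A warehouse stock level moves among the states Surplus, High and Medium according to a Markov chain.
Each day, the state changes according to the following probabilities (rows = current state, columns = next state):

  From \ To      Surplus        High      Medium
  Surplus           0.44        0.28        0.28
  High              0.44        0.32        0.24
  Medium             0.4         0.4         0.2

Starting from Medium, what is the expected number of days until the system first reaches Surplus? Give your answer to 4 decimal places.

Let t(s) be the expected number of days to first reach Surplus from state s, with t(Surplus) = 0. Conditioning on the first day:
t(High) = 1 + 0.32·t(High) + 0.24·t(Medium)
t(Medium) = 1 + 0.4·t(High) + 0.2·t(Medium)
Solving: t(High) = 2.3214, t(Medium) = 2.4107.
Expected days from Medium to Surplus: 2.4107.

2.4107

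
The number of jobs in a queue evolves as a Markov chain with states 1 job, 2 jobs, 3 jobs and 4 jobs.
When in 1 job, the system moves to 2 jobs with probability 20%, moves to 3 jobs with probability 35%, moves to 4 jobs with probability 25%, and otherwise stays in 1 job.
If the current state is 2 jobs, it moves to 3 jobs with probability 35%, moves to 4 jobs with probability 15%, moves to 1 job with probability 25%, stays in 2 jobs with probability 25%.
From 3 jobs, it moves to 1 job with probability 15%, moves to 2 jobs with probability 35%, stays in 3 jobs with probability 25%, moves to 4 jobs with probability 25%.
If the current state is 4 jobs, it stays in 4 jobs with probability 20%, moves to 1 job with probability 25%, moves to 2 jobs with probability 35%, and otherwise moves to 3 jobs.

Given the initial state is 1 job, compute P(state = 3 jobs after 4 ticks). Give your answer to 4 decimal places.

Propagate the distribution vector 4 ticks from 1 job.
After 0 ticks: (1.0000, 0.0000, 0.0000, 0.0000)
After 1 tick: (0.2000, 0.2000, 0.3500, 0.2500)
After 2 ticks: (0.2050, 0.3000, 0.2775, 0.2175)
After 3 ticks: (0.2120, 0.2893, 0.2896, 0.2091)
After 4 ticks: (0.2104, 0.2893, 0.2897, 0.2106)
P(in 3 jobs after 4 ticks) = 0.2897

0.2897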